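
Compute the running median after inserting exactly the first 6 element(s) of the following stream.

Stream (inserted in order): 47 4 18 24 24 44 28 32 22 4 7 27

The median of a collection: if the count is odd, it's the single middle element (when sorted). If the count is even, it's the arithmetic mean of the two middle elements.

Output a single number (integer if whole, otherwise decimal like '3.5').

Step 1: insert 47 -> lo=[47] (size 1, max 47) hi=[] (size 0) -> median=47
Step 2: insert 4 -> lo=[4] (size 1, max 4) hi=[47] (size 1, min 47) -> median=25.5
Step 3: insert 18 -> lo=[4, 18] (size 2, max 18) hi=[47] (size 1, min 47) -> median=18
Step 4: insert 24 -> lo=[4, 18] (size 2, max 18) hi=[24, 47] (size 2, min 24) -> median=21
Step 5: insert 24 -> lo=[4, 18, 24] (size 3, max 24) hi=[24, 47] (size 2, min 24) -> median=24
Step 6: insert 44 -> lo=[4, 18, 24] (size 3, max 24) hi=[24, 44, 47] (size 3, min 24) -> median=24

Answer: 24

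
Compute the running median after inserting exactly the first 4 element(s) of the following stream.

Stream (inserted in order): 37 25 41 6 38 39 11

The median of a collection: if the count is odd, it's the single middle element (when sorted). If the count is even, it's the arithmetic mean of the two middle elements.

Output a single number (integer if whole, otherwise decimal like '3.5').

Step 1: insert 37 -> lo=[37] (size 1, max 37) hi=[] (size 0) -> median=37
Step 2: insert 25 -> lo=[25] (size 1, max 25) hi=[37] (size 1, min 37) -> median=31
Step 3: insert 41 -> lo=[25, 37] (size 2, max 37) hi=[41] (size 1, min 41) -> median=37
Step 4: insert 6 -> lo=[6, 25] (size 2, max 25) hi=[37, 41] (size 2, min 37) -> median=31

Answer: 31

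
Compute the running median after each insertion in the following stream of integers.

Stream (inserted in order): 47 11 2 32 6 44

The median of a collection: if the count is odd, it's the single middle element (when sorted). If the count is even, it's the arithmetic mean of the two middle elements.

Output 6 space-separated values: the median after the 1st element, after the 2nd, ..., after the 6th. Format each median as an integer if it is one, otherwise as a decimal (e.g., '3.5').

Answer: 47 29 11 21.5 11 21.5

Derivation:
Step 1: insert 47 -> lo=[47] (size 1, max 47) hi=[] (size 0) -> median=47
Step 2: insert 11 -> lo=[11] (size 1, max 11) hi=[47] (size 1, min 47) -> median=29
Step 3: insert 2 -> lo=[2, 11] (size 2, max 11) hi=[47] (size 1, min 47) -> median=11
Step 4: insert 32 -> lo=[2, 11] (size 2, max 11) hi=[32, 47] (size 2, min 32) -> median=21.5
Step 5: insert 6 -> lo=[2, 6, 11] (size 3, max 11) hi=[32, 47] (size 2, min 32) -> median=11
Step 6: insert 44 -> lo=[2, 6, 11] (size 3, max 11) hi=[32, 44, 47] (size 3, min 32) -> median=21.5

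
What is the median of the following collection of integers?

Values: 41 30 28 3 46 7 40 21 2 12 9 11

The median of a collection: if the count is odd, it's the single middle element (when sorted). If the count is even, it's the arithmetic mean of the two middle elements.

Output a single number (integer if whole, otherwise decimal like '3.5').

Step 1: insert 41 -> lo=[41] (size 1, max 41) hi=[] (size 0) -> median=41
Step 2: insert 30 -> lo=[30] (size 1, max 30) hi=[41] (size 1, min 41) -> median=35.5
Step 3: insert 28 -> lo=[28, 30] (size 2, max 30) hi=[41] (size 1, min 41) -> median=30
Step 4: insert 3 -> lo=[3, 28] (size 2, max 28) hi=[30, 41] (size 2, min 30) -> median=29
Step 5: insert 46 -> lo=[3, 28, 30] (size 3, max 30) hi=[41, 46] (size 2, min 41) -> median=30
Step 6: insert 7 -> lo=[3, 7, 28] (size 3, max 28) hi=[30, 41, 46] (size 3, min 30) -> median=29
Step 7: insert 40 -> lo=[3, 7, 28, 30] (size 4, max 30) hi=[40, 41, 46] (size 3, min 40) -> median=30
Step 8: insert 21 -> lo=[3, 7, 21, 28] (size 4, max 28) hi=[30, 40, 41, 46] (size 4, min 30) -> median=29
Step 9: insert 2 -> lo=[2, 3, 7, 21, 28] (size 5, max 28) hi=[30, 40, 41, 46] (size 4, min 30) -> median=28
Step 10: insert 12 -> lo=[2, 3, 7, 12, 21] (size 5, max 21) hi=[28, 30, 40, 41, 46] (size 5, min 28) -> median=24.5
Step 11: insert 9 -> lo=[2, 3, 7, 9, 12, 21] (size 6, max 21) hi=[28, 30, 40, 41, 46] (size 5, min 28) -> median=21
Step 12: insert 11 -> lo=[2, 3, 7, 9, 11, 12] (size 6, max 12) hi=[21, 28, 30, 40, 41, 46] (size 6, min 21) -> median=16.5

Answer: 16.5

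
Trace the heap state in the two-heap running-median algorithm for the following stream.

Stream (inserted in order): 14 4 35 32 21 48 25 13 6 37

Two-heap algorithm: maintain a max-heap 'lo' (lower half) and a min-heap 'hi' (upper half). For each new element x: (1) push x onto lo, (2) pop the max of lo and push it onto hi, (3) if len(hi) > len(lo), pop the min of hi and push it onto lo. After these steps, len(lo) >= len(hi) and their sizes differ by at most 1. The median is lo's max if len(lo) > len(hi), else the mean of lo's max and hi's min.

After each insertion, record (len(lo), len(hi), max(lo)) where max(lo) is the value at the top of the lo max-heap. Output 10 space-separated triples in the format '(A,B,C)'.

Answer: (1,0,14) (1,1,4) (2,1,14) (2,2,14) (3,2,21) (3,3,21) (4,3,25) (4,4,21) (5,4,21) (5,5,21)

Derivation:
Step 1: insert 14 -> lo=[14] hi=[] -> (len(lo)=1, len(hi)=0, max(lo)=14)
Step 2: insert 4 -> lo=[4] hi=[14] -> (len(lo)=1, len(hi)=1, max(lo)=4)
Step 3: insert 35 -> lo=[4, 14] hi=[35] -> (len(lo)=2, len(hi)=1, max(lo)=14)
Step 4: insert 32 -> lo=[4, 14] hi=[32, 35] -> (len(lo)=2, len(hi)=2, max(lo)=14)
Step 5: insert 21 -> lo=[4, 14, 21] hi=[32, 35] -> (len(lo)=3, len(hi)=2, max(lo)=21)
Step 6: insert 48 -> lo=[4, 14, 21] hi=[32, 35, 48] -> (len(lo)=3, len(hi)=3, max(lo)=21)
Step 7: insert 25 -> lo=[4, 14, 21, 25] hi=[32, 35, 48] -> (len(lo)=4, len(hi)=3, max(lo)=25)
Step 8: insert 13 -> lo=[4, 13, 14, 21] hi=[25, 32, 35, 48] -> (len(lo)=4, len(hi)=4, max(lo)=21)
Step 9: insert 6 -> lo=[4, 6, 13, 14, 21] hi=[25, 32, 35, 48] -> (len(lo)=5, len(hi)=4, max(lo)=21)
Step 10: insert 37 -> lo=[4, 6, 13, 14, 21] hi=[25, 32, 35, 37, 48] -> (len(lo)=5, len(hi)=5, max(lo)=21)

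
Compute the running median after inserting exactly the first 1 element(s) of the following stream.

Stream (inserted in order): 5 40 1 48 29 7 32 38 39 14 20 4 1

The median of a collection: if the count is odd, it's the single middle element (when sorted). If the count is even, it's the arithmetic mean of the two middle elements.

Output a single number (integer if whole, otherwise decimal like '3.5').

Answer: 5

Derivation:
Step 1: insert 5 -> lo=[5] (size 1, max 5) hi=[] (size 0) -> median=5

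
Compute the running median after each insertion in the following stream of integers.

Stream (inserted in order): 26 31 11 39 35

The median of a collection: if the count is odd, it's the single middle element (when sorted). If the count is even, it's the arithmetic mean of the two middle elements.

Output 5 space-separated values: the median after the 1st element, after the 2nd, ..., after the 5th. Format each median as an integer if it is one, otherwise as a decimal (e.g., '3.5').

Answer: 26 28.5 26 28.5 31

Derivation:
Step 1: insert 26 -> lo=[26] (size 1, max 26) hi=[] (size 0) -> median=26
Step 2: insert 31 -> lo=[26] (size 1, max 26) hi=[31] (size 1, min 31) -> median=28.5
Step 3: insert 11 -> lo=[11, 26] (size 2, max 26) hi=[31] (size 1, min 31) -> median=26
Step 4: insert 39 -> lo=[11, 26] (size 2, max 26) hi=[31, 39] (size 2, min 31) -> median=28.5
Step 5: insert 35 -> lo=[11, 26, 31] (size 3, max 31) hi=[35, 39] (size 2, min 35) -> median=31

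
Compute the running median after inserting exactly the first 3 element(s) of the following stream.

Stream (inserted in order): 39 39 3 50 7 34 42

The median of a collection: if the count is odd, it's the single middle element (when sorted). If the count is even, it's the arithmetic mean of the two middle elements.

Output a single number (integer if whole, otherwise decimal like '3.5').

Step 1: insert 39 -> lo=[39] (size 1, max 39) hi=[] (size 0) -> median=39
Step 2: insert 39 -> lo=[39] (size 1, max 39) hi=[39] (size 1, min 39) -> median=39
Step 3: insert 3 -> lo=[3, 39] (size 2, max 39) hi=[39] (size 1, min 39) -> median=39

Answer: 39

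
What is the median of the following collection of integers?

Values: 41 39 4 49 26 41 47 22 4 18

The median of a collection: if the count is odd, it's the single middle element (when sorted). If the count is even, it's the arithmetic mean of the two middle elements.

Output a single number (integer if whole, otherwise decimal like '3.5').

Step 1: insert 41 -> lo=[41] (size 1, max 41) hi=[] (size 0) -> median=41
Step 2: insert 39 -> lo=[39] (size 1, max 39) hi=[41] (size 1, min 41) -> median=40
Step 3: insert 4 -> lo=[4, 39] (size 2, max 39) hi=[41] (size 1, min 41) -> median=39
Step 4: insert 49 -> lo=[4, 39] (size 2, max 39) hi=[41, 49] (size 2, min 41) -> median=40
Step 5: insert 26 -> lo=[4, 26, 39] (size 3, max 39) hi=[41, 49] (size 2, min 41) -> median=39
Step 6: insert 41 -> lo=[4, 26, 39] (size 3, max 39) hi=[41, 41, 49] (size 3, min 41) -> median=40
Step 7: insert 47 -> lo=[4, 26, 39, 41] (size 4, max 41) hi=[41, 47, 49] (size 3, min 41) -> median=41
Step 8: insert 22 -> lo=[4, 22, 26, 39] (size 4, max 39) hi=[41, 41, 47, 49] (size 4, min 41) -> median=40
Step 9: insert 4 -> lo=[4, 4, 22, 26, 39] (size 5, max 39) hi=[41, 41, 47, 49] (size 4, min 41) -> median=39
Step 10: insert 18 -> lo=[4, 4, 18, 22, 26] (size 5, max 26) hi=[39, 41, 41, 47, 49] (size 5, min 39) -> median=32.5

Answer: 32.5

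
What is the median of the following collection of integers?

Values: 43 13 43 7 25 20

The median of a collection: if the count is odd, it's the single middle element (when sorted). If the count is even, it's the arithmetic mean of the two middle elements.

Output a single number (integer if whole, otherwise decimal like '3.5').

Answer: 22.5

Derivation:
Step 1: insert 43 -> lo=[43] (size 1, max 43) hi=[] (size 0) -> median=43
Step 2: insert 13 -> lo=[13] (size 1, max 13) hi=[43] (size 1, min 43) -> median=28
Step 3: insert 43 -> lo=[13, 43] (size 2, max 43) hi=[43] (size 1, min 43) -> median=43
Step 4: insert 7 -> lo=[7, 13] (size 2, max 13) hi=[43, 43] (size 2, min 43) -> median=28
Step 5: insert 25 -> lo=[7, 13, 25] (size 3, max 25) hi=[43, 43] (size 2, min 43) -> median=25
Step 6: insert 20 -> lo=[7, 13, 20] (size 3, max 20) hi=[25, 43, 43] (size 3, min 25) -> median=22.5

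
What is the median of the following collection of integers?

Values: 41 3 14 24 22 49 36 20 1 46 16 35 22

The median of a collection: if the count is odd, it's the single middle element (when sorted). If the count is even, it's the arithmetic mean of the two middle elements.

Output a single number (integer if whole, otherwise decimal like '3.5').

Step 1: insert 41 -> lo=[41] (size 1, max 41) hi=[] (size 0) -> median=41
Step 2: insert 3 -> lo=[3] (size 1, max 3) hi=[41] (size 1, min 41) -> median=22
Step 3: insert 14 -> lo=[3, 14] (size 2, max 14) hi=[41] (size 1, min 41) -> median=14
Step 4: insert 24 -> lo=[3, 14] (size 2, max 14) hi=[24, 41] (size 2, min 24) -> median=19
Step 5: insert 22 -> lo=[3, 14, 22] (size 3, max 22) hi=[24, 41] (size 2, min 24) -> median=22
Step 6: insert 49 -> lo=[3, 14, 22] (size 3, max 22) hi=[24, 41, 49] (size 3, min 24) -> median=23
Step 7: insert 36 -> lo=[3, 14, 22, 24] (size 4, max 24) hi=[36, 41, 49] (size 3, min 36) -> median=24
Step 8: insert 20 -> lo=[3, 14, 20, 22] (size 4, max 22) hi=[24, 36, 41, 49] (size 4, min 24) -> median=23
Step 9: insert 1 -> lo=[1, 3, 14, 20, 22] (size 5, max 22) hi=[24, 36, 41, 49] (size 4, min 24) -> median=22
Step 10: insert 46 -> lo=[1, 3, 14, 20, 22] (size 5, max 22) hi=[24, 36, 41, 46, 49] (size 5, min 24) -> median=23
Step 11: insert 16 -> lo=[1, 3, 14, 16, 20, 22] (size 6, max 22) hi=[24, 36, 41, 46, 49] (size 5, min 24) -> median=22
Step 12: insert 35 -> lo=[1, 3, 14, 16, 20, 22] (size 6, max 22) hi=[24, 35, 36, 41, 46, 49] (size 6, min 24) -> median=23
Step 13: insert 22 -> lo=[1, 3, 14, 16, 20, 22, 22] (size 7, max 22) hi=[24, 35, 36, 41, 46, 49] (size 6, min 24) -> median=22

Answer: 22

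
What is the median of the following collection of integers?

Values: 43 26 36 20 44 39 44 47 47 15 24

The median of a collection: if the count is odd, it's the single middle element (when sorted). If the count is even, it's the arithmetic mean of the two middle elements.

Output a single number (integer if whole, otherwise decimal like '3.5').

Answer: 39

Derivation:
Step 1: insert 43 -> lo=[43] (size 1, max 43) hi=[] (size 0) -> median=43
Step 2: insert 26 -> lo=[26] (size 1, max 26) hi=[43] (size 1, min 43) -> median=34.5
Step 3: insert 36 -> lo=[26, 36] (size 2, max 36) hi=[43] (size 1, min 43) -> median=36
Step 4: insert 20 -> lo=[20, 26] (size 2, max 26) hi=[36, 43] (size 2, min 36) -> median=31
Step 5: insert 44 -> lo=[20, 26, 36] (size 3, max 36) hi=[43, 44] (size 2, min 43) -> median=36
Step 6: insert 39 -> lo=[20, 26, 36] (size 3, max 36) hi=[39, 43, 44] (size 3, min 39) -> median=37.5
Step 7: insert 44 -> lo=[20, 26, 36, 39] (size 4, max 39) hi=[43, 44, 44] (size 3, min 43) -> median=39
Step 8: insert 47 -> lo=[20, 26, 36, 39] (size 4, max 39) hi=[43, 44, 44, 47] (size 4, min 43) -> median=41
Step 9: insert 47 -> lo=[20, 26, 36, 39, 43] (size 5, max 43) hi=[44, 44, 47, 47] (size 4, min 44) -> median=43
Step 10: insert 15 -> lo=[15, 20, 26, 36, 39] (size 5, max 39) hi=[43, 44, 44, 47, 47] (size 5, min 43) -> median=41
Step 11: insert 24 -> lo=[15, 20, 24, 26, 36, 39] (size 6, max 39) hi=[43, 44, 44, 47, 47] (size 5, min 43) -> median=39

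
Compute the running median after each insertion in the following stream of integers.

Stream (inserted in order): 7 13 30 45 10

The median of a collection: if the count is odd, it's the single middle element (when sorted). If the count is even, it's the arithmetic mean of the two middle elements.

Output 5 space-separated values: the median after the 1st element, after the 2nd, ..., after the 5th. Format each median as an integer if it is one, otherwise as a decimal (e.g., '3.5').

Step 1: insert 7 -> lo=[7] (size 1, max 7) hi=[] (size 0) -> median=7
Step 2: insert 13 -> lo=[7] (size 1, max 7) hi=[13] (size 1, min 13) -> median=10
Step 3: insert 30 -> lo=[7, 13] (size 2, max 13) hi=[30] (size 1, min 30) -> median=13
Step 4: insert 45 -> lo=[7, 13] (size 2, max 13) hi=[30, 45] (size 2, min 30) -> median=21.5
Step 5: insert 10 -> lo=[7, 10, 13] (size 3, max 13) hi=[30, 45] (size 2, min 30) -> median=13

Answer: 7 10 13 21.5 13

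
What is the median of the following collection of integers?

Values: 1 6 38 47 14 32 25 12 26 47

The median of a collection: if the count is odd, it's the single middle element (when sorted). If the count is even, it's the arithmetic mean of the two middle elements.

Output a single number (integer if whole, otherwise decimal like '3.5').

Step 1: insert 1 -> lo=[1] (size 1, max 1) hi=[] (size 0) -> median=1
Step 2: insert 6 -> lo=[1] (size 1, max 1) hi=[6] (size 1, min 6) -> median=3.5
Step 3: insert 38 -> lo=[1, 6] (size 2, max 6) hi=[38] (size 1, min 38) -> median=6
Step 4: insert 47 -> lo=[1, 6] (size 2, max 6) hi=[38, 47] (size 2, min 38) -> median=22
Step 5: insert 14 -> lo=[1, 6, 14] (size 3, max 14) hi=[38, 47] (size 2, min 38) -> median=14
Step 6: insert 32 -> lo=[1, 6, 14] (size 3, max 14) hi=[32, 38, 47] (size 3, min 32) -> median=23
Step 7: insert 25 -> lo=[1, 6, 14, 25] (size 4, max 25) hi=[32, 38, 47] (size 3, min 32) -> median=25
Step 8: insert 12 -> lo=[1, 6, 12, 14] (size 4, max 14) hi=[25, 32, 38, 47] (size 4, min 25) -> median=19.5
Step 9: insert 26 -> lo=[1, 6, 12, 14, 25] (size 5, max 25) hi=[26, 32, 38, 47] (size 4, min 26) -> median=25
Step 10: insert 47 -> lo=[1, 6, 12, 14, 25] (size 5, max 25) hi=[26, 32, 38, 47, 47] (size 5, min 26) -> median=25.5

Answer: 25.5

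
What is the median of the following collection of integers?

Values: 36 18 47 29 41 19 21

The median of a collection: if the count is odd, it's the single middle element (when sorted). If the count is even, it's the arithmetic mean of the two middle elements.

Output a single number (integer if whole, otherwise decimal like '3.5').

Step 1: insert 36 -> lo=[36] (size 1, max 36) hi=[] (size 0) -> median=36
Step 2: insert 18 -> lo=[18] (size 1, max 18) hi=[36] (size 1, min 36) -> median=27
Step 3: insert 47 -> lo=[18, 36] (size 2, max 36) hi=[47] (size 1, min 47) -> median=36
Step 4: insert 29 -> lo=[18, 29] (size 2, max 29) hi=[36, 47] (size 2, min 36) -> median=32.5
Step 5: insert 41 -> lo=[18, 29, 36] (size 3, max 36) hi=[41, 47] (size 2, min 41) -> median=36
Step 6: insert 19 -> lo=[18, 19, 29] (size 3, max 29) hi=[36, 41, 47] (size 3, min 36) -> median=32.5
Step 7: insert 21 -> lo=[18, 19, 21, 29] (size 4, max 29) hi=[36, 41, 47] (size 3, min 36) -> median=29

Answer: 29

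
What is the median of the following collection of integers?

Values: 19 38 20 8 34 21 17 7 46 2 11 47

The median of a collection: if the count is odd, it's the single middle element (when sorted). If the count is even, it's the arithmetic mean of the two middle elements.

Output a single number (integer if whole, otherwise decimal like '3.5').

Step 1: insert 19 -> lo=[19] (size 1, max 19) hi=[] (size 0) -> median=19
Step 2: insert 38 -> lo=[19] (size 1, max 19) hi=[38] (size 1, min 38) -> median=28.5
Step 3: insert 20 -> lo=[19, 20] (size 2, max 20) hi=[38] (size 1, min 38) -> median=20
Step 4: insert 8 -> lo=[8, 19] (size 2, max 19) hi=[20, 38] (size 2, min 20) -> median=19.5
Step 5: insert 34 -> lo=[8, 19, 20] (size 3, max 20) hi=[34, 38] (size 2, min 34) -> median=20
Step 6: insert 21 -> lo=[8, 19, 20] (size 3, max 20) hi=[21, 34, 38] (size 3, min 21) -> median=20.5
Step 7: insert 17 -> lo=[8, 17, 19, 20] (size 4, max 20) hi=[21, 34, 38] (size 3, min 21) -> median=20
Step 8: insert 7 -> lo=[7, 8, 17, 19] (size 4, max 19) hi=[20, 21, 34, 38] (size 4, min 20) -> median=19.5
Step 9: insert 46 -> lo=[7, 8, 17, 19, 20] (size 5, max 20) hi=[21, 34, 38, 46] (size 4, min 21) -> median=20
Step 10: insert 2 -> lo=[2, 7, 8, 17, 19] (size 5, max 19) hi=[20, 21, 34, 38, 46] (size 5, min 20) -> median=19.5
Step 11: insert 11 -> lo=[2, 7, 8, 11, 17, 19] (size 6, max 19) hi=[20, 21, 34, 38, 46] (size 5, min 20) -> median=19
Step 12: insert 47 -> lo=[2, 7, 8, 11, 17, 19] (size 6, max 19) hi=[20, 21, 34, 38, 46, 47] (size 6, min 20) -> median=19.5

Answer: 19.5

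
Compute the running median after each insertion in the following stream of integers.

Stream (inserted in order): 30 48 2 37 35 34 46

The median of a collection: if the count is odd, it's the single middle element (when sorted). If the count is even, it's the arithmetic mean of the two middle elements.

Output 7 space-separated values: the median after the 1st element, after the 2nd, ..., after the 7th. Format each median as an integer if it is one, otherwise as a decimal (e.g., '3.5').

Step 1: insert 30 -> lo=[30] (size 1, max 30) hi=[] (size 0) -> median=30
Step 2: insert 48 -> lo=[30] (size 1, max 30) hi=[48] (size 1, min 48) -> median=39
Step 3: insert 2 -> lo=[2, 30] (size 2, max 30) hi=[48] (size 1, min 48) -> median=30
Step 4: insert 37 -> lo=[2, 30] (size 2, max 30) hi=[37, 48] (size 2, min 37) -> median=33.5
Step 5: insert 35 -> lo=[2, 30, 35] (size 3, max 35) hi=[37, 48] (size 2, min 37) -> median=35
Step 6: insert 34 -> lo=[2, 30, 34] (size 3, max 34) hi=[35, 37, 48] (size 3, min 35) -> median=34.5
Step 7: insert 46 -> lo=[2, 30, 34, 35] (size 4, max 35) hi=[37, 46, 48] (size 3, min 37) -> median=35

Answer: 30 39 30 33.5 35 34.5 35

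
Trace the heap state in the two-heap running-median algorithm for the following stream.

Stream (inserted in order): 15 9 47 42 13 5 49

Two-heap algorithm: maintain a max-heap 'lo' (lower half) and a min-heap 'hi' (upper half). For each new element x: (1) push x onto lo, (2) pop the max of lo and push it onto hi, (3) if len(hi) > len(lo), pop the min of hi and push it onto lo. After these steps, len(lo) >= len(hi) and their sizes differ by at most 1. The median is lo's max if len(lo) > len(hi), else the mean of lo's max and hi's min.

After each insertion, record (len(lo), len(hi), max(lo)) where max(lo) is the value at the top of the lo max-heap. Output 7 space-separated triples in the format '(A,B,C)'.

Answer: (1,0,15) (1,1,9) (2,1,15) (2,2,15) (3,2,15) (3,3,13) (4,3,15)

Derivation:
Step 1: insert 15 -> lo=[15] hi=[] -> (len(lo)=1, len(hi)=0, max(lo)=15)
Step 2: insert 9 -> lo=[9] hi=[15] -> (len(lo)=1, len(hi)=1, max(lo)=9)
Step 3: insert 47 -> lo=[9, 15] hi=[47] -> (len(lo)=2, len(hi)=1, max(lo)=15)
Step 4: insert 42 -> lo=[9, 15] hi=[42, 47] -> (len(lo)=2, len(hi)=2, max(lo)=15)
Step 5: insert 13 -> lo=[9, 13, 15] hi=[42, 47] -> (len(lo)=3, len(hi)=2, max(lo)=15)
Step 6: insert 5 -> lo=[5, 9, 13] hi=[15, 42, 47] -> (len(lo)=3, len(hi)=3, max(lo)=13)
Step 7: insert 49 -> lo=[5, 9, 13, 15] hi=[42, 47, 49] -> (len(lo)=4, len(hi)=3, max(lo)=15)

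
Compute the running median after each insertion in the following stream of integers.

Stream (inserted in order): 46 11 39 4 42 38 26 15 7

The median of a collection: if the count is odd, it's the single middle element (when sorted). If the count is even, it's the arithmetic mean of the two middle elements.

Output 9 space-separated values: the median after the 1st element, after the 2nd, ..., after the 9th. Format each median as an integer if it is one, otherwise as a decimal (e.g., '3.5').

Step 1: insert 46 -> lo=[46] (size 1, max 46) hi=[] (size 0) -> median=46
Step 2: insert 11 -> lo=[11] (size 1, max 11) hi=[46] (size 1, min 46) -> median=28.5
Step 3: insert 39 -> lo=[11, 39] (size 2, max 39) hi=[46] (size 1, min 46) -> median=39
Step 4: insert 4 -> lo=[4, 11] (size 2, max 11) hi=[39, 46] (size 2, min 39) -> median=25
Step 5: insert 42 -> lo=[4, 11, 39] (size 3, max 39) hi=[42, 46] (size 2, min 42) -> median=39
Step 6: insert 38 -> lo=[4, 11, 38] (size 3, max 38) hi=[39, 42, 46] (size 3, min 39) -> median=38.5
Step 7: insert 26 -> lo=[4, 11, 26, 38] (size 4, max 38) hi=[39, 42, 46] (size 3, min 39) -> median=38
Step 8: insert 15 -> lo=[4, 11, 15, 26] (size 4, max 26) hi=[38, 39, 42, 46] (size 4, min 38) -> median=32
Step 9: insert 7 -> lo=[4, 7, 11, 15, 26] (size 5, max 26) hi=[38, 39, 42, 46] (size 4, min 38) -> median=26

Answer: 46 28.5 39 25 39 38.5 38 32 26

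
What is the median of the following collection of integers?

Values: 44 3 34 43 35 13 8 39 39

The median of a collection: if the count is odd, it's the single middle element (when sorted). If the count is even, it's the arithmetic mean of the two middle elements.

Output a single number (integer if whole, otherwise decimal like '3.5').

Answer: 35

Derivation:
Step 1: insert 44 -> lo=[44] (size 1, max 44) hi=[] (size 0) -> median=44
Step 2: insert 3 -> lo=[3] (size 1, max 3) hi=[44] (size 1, min 44) -> median=23.5
Step 3: insert 34 -> lo=[3, 34] (size 2, max 34) hi=[44] (size 1, min 44) -> median=34
Step 4: insert 43 -> lo=[3, 34] (size 2, max 34) hi=[43, 44] (size 2, min 43) -> median=38.5
Step 5: insert 35 -> lo=[3, 34, 35] (size 3, max 35) hi=[43, 44] (size 2, min 43) -> median=35
Step 6: insert 13 -> lo=[3, 13, 34] (size 3, max 34) hi=[35, 43, 44] (size 3, min 35) -> median=34.5
Step 7: insert 8 -> lo=[3, 8, 13, 34] (size 4, max 34) hi=[35, 43, 44] (size 3, min 35) -> median=34
Step 8: insert 39 -> lo=[3, 8, 13, 34] (size 4, max 34) hi=[35, 39, 43, 44] (size 4, min 35) -> median=34.5
Step 9: insert 39 -> lo=[3, 8, 13, 34, 35] (size 5, max 35) hi=[39, 39, 43, 44] (size 4, min 39) -> median=35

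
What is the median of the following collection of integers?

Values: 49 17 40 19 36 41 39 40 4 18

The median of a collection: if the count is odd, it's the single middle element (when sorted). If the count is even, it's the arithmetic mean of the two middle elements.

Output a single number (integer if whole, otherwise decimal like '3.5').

Answer: 37.5

Derivation:
Step 1: insert 49 -> lo=[49] (size 1, max 49) hi=[] (size 0) -> median=49
Step 2: insert 17 -> lo=[17] (size 1, max 17) hi=[49] (size 1, min 49) -> median=33
Step 3: insert 40 -> lo=[17, 40] (size 2, max 40) hi=[49] (size 1, min 49) -> median=40
Step 4: insert 19 -> lo=[17, 19] (size 2, max 19) hi=[40, 49] (size 2, min 40) -> median=29.5
Step 5: insert 36 -> lo=[17, 19, 36] (size 3, max 36) hi=[40, 49] (size 2, min 40) -> median=36
Step 6: insert 41 -> lo=[17, 19, 36] (size 3, max 36) hi=[40, 41, 49] (size 3, min 40) -> median=38
Step 7: insert 39 -> lo=[17, 19, 36, 39] (size 4, max 39) hi=[40, 41, 49] (size 3, min 40) -> median=39
Step 8: insert 40 -> lo=[17, 19, 36, 39] (size 4, max 39) hi=[40, 40, 41, 49] (size 4, min 40) -> median=39.5
Step 9: insert 4 -> lo=[4, 17, 19, 36, 39] (size 5, max 39) hi=[40, 40, 41, 49] (size 4, min 40) -> median=39
Step 10: insert 18 -> lo=[4, 17, 18, 19, 36] (size 5, max 36) hi=[39, 40, 40, 41, 49] (size 5, min 39) -> median=37.5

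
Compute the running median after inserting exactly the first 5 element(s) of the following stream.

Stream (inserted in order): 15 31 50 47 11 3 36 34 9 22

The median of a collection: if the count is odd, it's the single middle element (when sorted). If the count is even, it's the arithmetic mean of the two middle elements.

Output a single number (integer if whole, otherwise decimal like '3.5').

Answer: 31

Derivation:
Step 1: insert 15 -> lo=[15] (size 1, max 15) hi=[] (size 0) -> median=15
Step 2: insert 31 -> lo=[15] (size 1, max 15) hi=[31] (size 1, min 31) -> median=23
Step 3: insert 50 -> lo=[15, 31] (size 2, max 31) hi=[50] (size 1, min 50) -> median=31
Step 4: insert 47 -> lo=[15, 31] (size 2, max 31) hi=[47, 50] (size 2, min 47) -> median=39
Step 5: insert 11 -> lo=[11, 15, 31] (size 3, max 31) hi=[47, 50] (size 2, min 47) -> median=31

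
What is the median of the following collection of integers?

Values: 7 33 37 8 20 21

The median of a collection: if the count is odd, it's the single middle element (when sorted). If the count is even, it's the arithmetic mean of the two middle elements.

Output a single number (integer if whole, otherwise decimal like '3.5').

Step 1: insert 7 -> lo=[7] (size 1, max 7) hi=[] (size 0) -> median=7
Step 2: insert 33 -> lo=[7] (size 1, max 7) hi=[33] (size 1, min 33) -> median=20
Step 3: insert 37 -> lo=[7, 33] (size 2, max 33) hi=[37] (size 1, min 37) -> median=33
Step 4: insert 8 -> lo=[7, 8] (size 2, max 8) hi=[33, 37] (size 2, min 33) -> median=20.5
Step 5: insert 20 -> lo=[7, 8, 20] (size 3, max 20) hi=[33, 37] (size 2, min 33) -> median=20
Step 6: insert 21 -> lo=[7, 8, 20] (size 3, max 20) hi=[21, 33, 37] (size 3, min 21) -> median=20.5

Answer: 20.5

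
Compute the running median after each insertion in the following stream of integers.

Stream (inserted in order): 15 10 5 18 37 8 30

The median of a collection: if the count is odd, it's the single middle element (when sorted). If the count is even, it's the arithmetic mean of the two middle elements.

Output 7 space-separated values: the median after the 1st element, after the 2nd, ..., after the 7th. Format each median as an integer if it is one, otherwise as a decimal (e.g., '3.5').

Step 1: insert 15 -> lo=[15] (size 1, max 15) hi=[] (size 0) -> median=15
Step 2: insert 10 -> lo=[10] (size 1, max 10) hi=[15] (size 1, min 15) -> median=12.5
Step 3: insert 5 -> lo=[5, 10] (size 2, max 10) hi=[15] (size 1, min 15) -> median=10
Step 4: insert 18 -> lo=[5, 10] (size 2, max 10) hi=[15, 18] (size 2, min 15) -> median=12.5
Step 5: insert 37 -> lo=[5, 10, 15] (size 3, max 15) hi=[18, 37] (size 2, min 18) -> median=15
Step 6: insert 8 -> lo=[5, 8, 10] (size 3, max 10) hi=[15, 18, 37] (size 3, min 15) -> median=12.5
Step 7: insert 30 -> lo=[5, 8, 10, 15] (size 4, max 15) hi=[18, 30, 37] (size 3, min 18) -> median=15

Answer: 15 12.5 10 12.5 15 12.5 15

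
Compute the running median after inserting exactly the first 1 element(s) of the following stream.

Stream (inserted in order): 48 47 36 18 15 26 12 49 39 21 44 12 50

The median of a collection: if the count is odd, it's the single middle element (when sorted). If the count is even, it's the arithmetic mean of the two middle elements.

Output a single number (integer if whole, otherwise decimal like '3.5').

Step 1: insert 48 -> lo=[48] (size 1, max 48) hi=[] (size 0) -> median=48

Answer: 48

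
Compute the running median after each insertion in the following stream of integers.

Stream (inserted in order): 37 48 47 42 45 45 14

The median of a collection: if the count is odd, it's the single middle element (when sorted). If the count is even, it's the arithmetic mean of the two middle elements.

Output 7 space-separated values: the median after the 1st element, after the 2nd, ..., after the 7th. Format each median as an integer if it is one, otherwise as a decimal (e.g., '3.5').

Step 1: insert 37 -> lo=[37] (size 1, max 37) hi=[] (size 0) -> median=37
Step 2: insert 48 -> lo=[37] (size 1, max 37) hi=[48] (size 1, min 48) -> median=42.5
Step 3: insert 47 -> lo=[37, 47] (size 2, max 47) hi=[48] (size 1, min 48) -> median=47
Step 4: insert 42 -> lo=[37, 42] (size 2, max 42) hi=[47, 48] (size 2, min 47) -> median=44.5
Step 5: insert 45 -> lo=[37, 42, 45] (size 3, max 45) hi=[47, 48] (size 2, min 47) -> median=45
Step 6: insert 45 -> lo=[37, 42, 45] (size 3, max 45) hi=[45, 47, 48] (size 3, min 45) -> median=45
Step 7: insert 14 -> lo=[14, 37, 42, 45] (size 4, max 45) hi=[45, 47, 48] (size 3, min 45) -> median=45

Answer: 37 42.5 47 44.5 45 45 45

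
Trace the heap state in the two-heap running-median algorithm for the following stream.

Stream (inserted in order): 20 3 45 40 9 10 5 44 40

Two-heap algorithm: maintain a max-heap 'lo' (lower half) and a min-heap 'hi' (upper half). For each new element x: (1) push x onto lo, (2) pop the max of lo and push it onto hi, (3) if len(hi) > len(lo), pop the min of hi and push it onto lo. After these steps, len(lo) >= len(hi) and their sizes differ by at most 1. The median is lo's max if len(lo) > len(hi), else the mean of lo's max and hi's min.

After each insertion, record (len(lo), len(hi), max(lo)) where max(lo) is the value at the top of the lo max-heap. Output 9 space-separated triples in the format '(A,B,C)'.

Step 1: insert 20 -> lo=[20] hi=[] -> (len(lo)=1, len(hi)=0, max(lo)=20)
Step 2: insert 3 -> lo=[3] hi=[20] -> (len(lo)=1, len(hi)=1, max(lo)=3)
Step 3: insert 45 -> lo=[3, 20] hi=[45] -> (len(lo)=2, len(hi)=1, max(lo)=20)
Step 4: insert 40 -> lo=[3, 20] hi=[40, 45] -> (len(lo)=2, len(hi)=2, max(lo)=20)
Step 5: insert 9 -> lo=[3, 9, 20] hi=[40, 45] -> (len(lo)=3, len(hi)=2, max(lo)=20)
Step 6: insert 10 -> lo=[3, 9, 10] hi=[20, 40, 45] -> (len(lo)=3, len(hi)=3, max(lo)=10)
Step 7: insert 5 -> lo=[3, 5, 9, 10] hi=[20, 40, 45] -> (len(lo)=4, len(hi)=3, max(lo)=10)
Step 8: insert 44 -> lo=[3, 5, 9, 10] hi=[20, 40, 44, 45] -> (len(lo)=4, len(hi)=4, max(lo)=10)
Step 9: insert 40 -> lo=[3, 5, 9, 10, 20] hi=[40, 40, 44, 45] -> (len(lo)=5, len(hi)=4, max(lo)=20)

Answer: (1,0,20) (1,1,3) (2,1,20) (2,2,20) (3,2,20) (3,3,10) (4,3,10) (4,4,10) (5,4,20)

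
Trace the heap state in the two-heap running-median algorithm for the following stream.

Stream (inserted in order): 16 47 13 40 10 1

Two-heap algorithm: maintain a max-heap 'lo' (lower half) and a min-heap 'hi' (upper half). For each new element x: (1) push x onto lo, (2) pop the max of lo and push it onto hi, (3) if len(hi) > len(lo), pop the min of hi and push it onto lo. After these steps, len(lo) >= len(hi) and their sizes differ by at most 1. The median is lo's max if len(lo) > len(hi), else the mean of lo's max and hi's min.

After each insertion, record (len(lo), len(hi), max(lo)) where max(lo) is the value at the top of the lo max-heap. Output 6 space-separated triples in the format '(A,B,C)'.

Answer: (1,0,16) (1,1,16) (2,1,16) (2,2,16) (3,2,16) (3,3,13)

Derivation:
Step 1: insert 16 -> lo=[16] hi=[] -> (len(lo)=1, len(hi)=0, max(lo)=16)
Step 2: insert 47 -> lo=[16] hi=[47] -> (len(lo)=1, len(hi)=1, max(lo)=16)
Step 3: insert 13 -> lo=[13, 16] hi=[47] -> (len(lo)=2, len(hi)=1, max(lo)=16)
Step 4: insert 40 -> lo=[13, 16] hi=[40, 47] -> (len(lo)=2, len(hi)=2, max(lo)=16)
Step 5: insert 10 -> lo=[10, 13, 16] hi=[40, 47] -> (len(lo)=3, len(hi)=2, max(lo)=16)
Step 6: insert 1 -> lo=[1, 10, 13] hi=[16, 40, 47] -> (len(lo)=3, len(hi)=3, max(lo)=13)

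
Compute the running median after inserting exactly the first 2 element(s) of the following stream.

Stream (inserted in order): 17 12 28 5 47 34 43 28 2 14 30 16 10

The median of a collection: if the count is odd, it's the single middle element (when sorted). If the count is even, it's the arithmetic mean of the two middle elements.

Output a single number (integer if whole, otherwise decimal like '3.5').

Step 1: insert 17 -> lo=[17] (size 1, max 17) hi=[] (size 0) -> median=17
Step 2: insert 12 -> lo=[12] (size 1, max 12) hi=[17] (size 1, min 17) -> median=14.5

Answer: 14.5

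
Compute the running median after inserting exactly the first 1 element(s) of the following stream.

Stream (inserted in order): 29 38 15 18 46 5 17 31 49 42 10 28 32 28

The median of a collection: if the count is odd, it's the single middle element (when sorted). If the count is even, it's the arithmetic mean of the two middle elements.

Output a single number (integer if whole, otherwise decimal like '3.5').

Step 1: insert 29 -> lo=[29] (size 1, max 29) hi=[] (size 0) -> median=29

Answer: 29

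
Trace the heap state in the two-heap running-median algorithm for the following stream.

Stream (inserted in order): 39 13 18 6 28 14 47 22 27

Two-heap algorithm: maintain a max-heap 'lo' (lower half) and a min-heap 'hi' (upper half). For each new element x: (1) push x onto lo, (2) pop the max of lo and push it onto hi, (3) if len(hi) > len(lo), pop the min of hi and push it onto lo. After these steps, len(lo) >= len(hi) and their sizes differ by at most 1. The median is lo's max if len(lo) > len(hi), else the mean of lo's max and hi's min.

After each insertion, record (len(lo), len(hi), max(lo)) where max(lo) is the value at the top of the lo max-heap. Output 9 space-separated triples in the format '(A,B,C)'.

Step 1: insert 39 -> lo=[39] hi=[] -> (len(lo)=1, len(hi)=0, max(lo)=39)
Step 2: insert 13 -> lo=[13] hi=[39] -> (len(lo)=1, len(hi)=1, max(lo)=13)
Step 3: insert 18 -> lo=[13, 18] hi=[39] -> (len(lo)=2, len(hi)=1, max(lo)=18)
Step 4: insert 6 -> lo=[6, 13] hi=[18, 39] -> (len(lo)=2, len(hi)=2, max(lo)=13)
Step 5: insert 28 -> lo=[6, 13, 18] hi=[28, 39] -> (len(lo)=3, len(hi)=2, max(lo)=18)
Step 6: insert 14 -> lo=[6, 13, 14] hi=[18, 28, 39] -> (len(lo)=3, len(hi)=3, max(lo)=14)
Step 7: insert 47 -> lo=[6, 13, 14, 18] hi=[28, 39, 47] -> (len(lo)=4, len(hi)=3, max(lo)=18)
Step 8: insert 22 -> lo=[6, 13, 14, 18] hi=[22, 28, 39, 47] -> (len(lo)=4, len(hi)=4, max(lo)=18)
Step 9: insert 27 -> lo=[6, 13, 14, 18, 22] hi=[27, 28, 39, 47] -> (len(lo)=5, len(hi)=4, max(lo)=22)

Answer: (1,0,39) (1,1,13) (2,1,18) (2,2,13) (3,2,18) (3,3,14) (4,3,18) (4,4,18) (5,4,22)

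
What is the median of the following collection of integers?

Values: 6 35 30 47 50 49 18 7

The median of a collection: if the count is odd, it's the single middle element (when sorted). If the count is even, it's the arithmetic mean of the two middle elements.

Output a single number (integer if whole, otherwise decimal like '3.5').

Answer: 32.5

Derivation:
Step 1: insert 6 -> lo=[6] (size 1, max 6) hi=[] (size 0) -> median=6
Step 2: insert 35 -> lo=[6] (size 1, max 6) hi=[35] (size 1, min 35) -> median=20.5
Step 3: insert 30 -> lo=[6, 30] (size 2, max 30) hi=[35] (size 1, min 35) -> median=30
Step 4: insert 47 -> lo=[6, 30] (size 2, max 30) hi=[35, 47] (size 2, min 35) -> median=32.5
Step 5: insert 50 -> lo=[6, 30, 35] (size 3, max 35) hi=[47, 50] (size 2, min 47) -> median=35
Step 6: insert 49 -> lo=[6, 30, 35] (size 3, max 35) hi=[47, 49, 50] (size 3, min 47) -> median=41
Step 7: insert 18 -> lo=[6, 18, 30, 35] (size 4, max 35) hi=[47, 49, 50] (size 3, min 47) -> median=35
Step 8: insert 7 -> lo=[6, 7, 18, 30] (size 4, max 30) hi=[35, 47, 49, 50] (size 4, min 35) -> median=32.5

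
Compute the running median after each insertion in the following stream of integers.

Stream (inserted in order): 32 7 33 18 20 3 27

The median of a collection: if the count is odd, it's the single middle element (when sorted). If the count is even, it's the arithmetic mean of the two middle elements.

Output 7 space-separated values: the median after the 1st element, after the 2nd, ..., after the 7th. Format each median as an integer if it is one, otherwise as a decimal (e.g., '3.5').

Answer: 32 19.5 32 25 20 19 20

Derivation:
Step 1: insert 32 -> lo=[32] (size 1, max 32) hi=[] (size 0) -> median=32
Step 2: insert 7 -> lo=[7] (size 1, max 7) hi=[32] (size 1, min 32) -> median=19.5
Step 3: insert 33 -> lo=[7, 32] (size 2, max 32) hi=[33] (size 1, min 33) -> median=32
Step 4: insert 18 -> lo=[7, 18] (size 2, max 18) hi=[32, 33] (size 2, min 32) -> median=25
Step 5: insert 20 -> lo=[7, 18, 20] (size 3, max 20) hi=[32, 33] (size 2, min 32) -> median=20
Step 6: insert 3 -> lo=[3, 7, 18] (size 3, max 18) hi=[20, 32, 33] (size 3, min 20) -> median=19
Step 7: insert 27 -> lo=[3, 7, 18, 20] (size 4, max 20) hi=[27, 32, 33] (size 3, min 27) -> median=20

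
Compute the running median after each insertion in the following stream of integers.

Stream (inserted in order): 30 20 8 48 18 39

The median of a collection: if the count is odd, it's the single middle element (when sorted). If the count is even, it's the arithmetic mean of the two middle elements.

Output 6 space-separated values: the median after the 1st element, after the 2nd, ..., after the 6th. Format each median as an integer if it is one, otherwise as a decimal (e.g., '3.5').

Answer: 30 25 20 25 20 25

Derivation:
Step 1: insert 30 -> lo=[30] (size 1, max 30) hi=[] (size 0) -> median=30
Step 2: insert 20 -> lo=[20] (size 1, max 20) hi=[30] (size 1, min 30) -> median=25
Step 3: insert 8 -> lo=[8, 20] (size 2, max 20) hi=[30] (size 1, min 30) -> median=20
Step 4: insert 48 -> lo=[8, 20] (size 2, max 20) hi=[30, 48] (size 2, min 30) -> median=25
Step 5: insert 18 -> lo=[8, 18, 20] (size 3, max 20) hi=[30, 48] (size 2, min 30) -> median=20
Step 6: insert 39 -> lo=[8, 18, 20] (size 3, max 20) hi=[30, 39, 48] (size 3, min 30) -> median=25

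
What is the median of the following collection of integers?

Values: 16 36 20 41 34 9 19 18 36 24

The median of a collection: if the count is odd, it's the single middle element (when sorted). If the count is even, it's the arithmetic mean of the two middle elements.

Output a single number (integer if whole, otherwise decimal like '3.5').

Step 1: insert 16 -> lo=[16] (size 1, max 16) hi=[] (size 0) -> median=16
Step 2: insert 36 -> lo=[16] (size 1, max 16) hi=[36] (size 1, min 36) -> median=26
Step 3: insert 20 -> lo=[16, 20] (size 2, max 20) hi=[36] (size 1, min 36) -> median=20
Step 4: insert 41 -> lo=[16, 20] (size 2, max 20) hi=[36, 41] (size 2, min 36) -> median=28
Step 5: insert 34 -> lo=[16, 20, 34] (size 3, max 34) hi=[36, 41] (size 2, min 36) -> median=34
Step 6: insert 9 -> lo=[9, 16, 20] (size 3, max 20) hi=[34, 36, 41] (size 3, min 34) -> median=27
Step 7: insert 19 -> lo=[9, 16, 19, 20] (size 4, max 20) hi=[34, 36, 41] (size 3, min 34) -> median=20
Step 8: insert 18 -> lo=[9, 16, 18, 19] (size 4, max 19) hi=[20, 34, 36, 41] (size 4, min 20) -> median=19.5
Step 9: insert 36 -> lo=[9, 16, 18, 19, 20] (size 5, max 20) hi=[34, 36, 36, 41] (size 4, min 34) -> median=20
Step 10: insert 24 -> lo=[9, 16, 18, 19, 20] (size 5, max 20) hi=[24, 34, 36, 36, 41] (size 5, min 24) -> median=22

Answer: 22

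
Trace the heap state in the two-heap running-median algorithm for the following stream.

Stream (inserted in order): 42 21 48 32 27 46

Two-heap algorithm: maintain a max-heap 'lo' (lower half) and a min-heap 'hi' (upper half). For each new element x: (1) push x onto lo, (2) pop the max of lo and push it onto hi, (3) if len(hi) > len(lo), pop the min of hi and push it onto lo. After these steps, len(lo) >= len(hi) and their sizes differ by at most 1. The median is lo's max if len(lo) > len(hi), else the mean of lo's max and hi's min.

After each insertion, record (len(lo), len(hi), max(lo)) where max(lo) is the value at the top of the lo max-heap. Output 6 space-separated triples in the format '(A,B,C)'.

Step 1: insert 42 -> lo=[42] hi=[] -> (len(lo)=1, len(hi)=0, max(lo)=42)
Step 2: insert 21 -> lo=[21] hi=[42] -> (len(lo)=1, len(hi)=1, max(lo)=21)
Step 3: insert 48 -> lo=[21, 42] hi=[48] -> (len(lo)=2, len(hi)=1, max(lo)=42)
Step 4: insert 32 -> lo=[21, 32] hi=[42, 48] -> (len(lo)=2, len(hi)=2, max(lo)=32)
Step 5: insert 27 -> lo=[21, 27, 32] hi=[42, 48] -> (len(lo)=3, len(hi)=2, max(lo)=32)
Step 6: insert 46 -> lo=[21, 27, 32] hi=[42, 46, 48] -> (len(lo)=3, len(hi)=3, max(lo)=32)

Answer: (1,0,42) (1,1,21) (2,1,42) (2,2,32) (3,2,32) (3,3,32)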